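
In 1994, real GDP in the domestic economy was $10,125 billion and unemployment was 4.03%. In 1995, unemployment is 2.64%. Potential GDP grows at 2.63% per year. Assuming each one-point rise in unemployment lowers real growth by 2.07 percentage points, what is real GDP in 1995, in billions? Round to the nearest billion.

$10,683 billion

Δu = 2.64 - 4.03 = -1.39 points.
Okun's law (growth form): g_Y = g_Y* - β × Δu = 2.63 - 2.07 × (-1.39) = 2.63 + 2.8773 = 5.5073%.
Real GDP in the next year = 10125 × (1 + 5.5073/100) = 10125 × 1.055073 ≈ 10683 billion.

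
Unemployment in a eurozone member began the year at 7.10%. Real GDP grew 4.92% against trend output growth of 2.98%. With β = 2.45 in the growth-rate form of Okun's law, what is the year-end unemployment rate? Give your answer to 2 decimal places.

6.31%

Growth-rate Okun's law: g_Y = g_Y* - β × Δu, so Δu = (g_Y* - g_Y)/β.
Δu = (2.98 - 4.92)/2.45 = -1.94/2.45 = -0.79 percentage points.
Year-end unemployment = 7.1 - 0.79 = 6.31%.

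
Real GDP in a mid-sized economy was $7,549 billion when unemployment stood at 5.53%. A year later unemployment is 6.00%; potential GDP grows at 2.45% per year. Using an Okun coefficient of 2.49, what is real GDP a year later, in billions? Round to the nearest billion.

$7,646 billion

Δu = 6 - 5.53 = 0.47 points.
Okun's law (growth form): g_Y = g_Y* - β × Δu = 2.45 - 2.49 × (0.47) = 2.45 - 1.1703 = 1.2797%.
Real GDP in the next year = 7549 × (1 + 1.2797/100) = 7549 × 1.012797 ≈ 7646 billion.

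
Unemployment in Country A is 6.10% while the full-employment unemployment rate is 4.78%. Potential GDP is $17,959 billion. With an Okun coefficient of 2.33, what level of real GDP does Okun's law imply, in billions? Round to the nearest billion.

Unemployment gap = 6.1 - 4.78 = 1.32 points, so the output gap is -2.33 × 1.32 = -3.0756%.
Actual GDP = 17959 × (1 - 3.0756/100) = 17959 × 0.969244 ≈ 17407 billion.

$17,407 billion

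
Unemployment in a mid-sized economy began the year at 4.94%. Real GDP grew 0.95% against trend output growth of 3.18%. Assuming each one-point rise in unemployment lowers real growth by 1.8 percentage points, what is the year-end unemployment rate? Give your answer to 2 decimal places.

Growth-rate Okun's law: g_Y = g_Y* - β × Δu, so Δu = (g_Y* - g_Y)/β.
Δu = (3.18 - 0.95)/1.8 = 2.23/1.8 = 1.24 percentage points.
Year-end unemployment = 4.94 + 1.24 = 6.18%.

6.18%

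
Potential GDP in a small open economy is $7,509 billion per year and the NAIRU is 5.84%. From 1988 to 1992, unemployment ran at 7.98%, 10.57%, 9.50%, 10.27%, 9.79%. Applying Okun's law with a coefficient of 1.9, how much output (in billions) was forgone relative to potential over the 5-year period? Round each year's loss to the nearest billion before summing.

Year 1988: gap = -1.9 × (7.98 - 5.84) = -4.066%, loss ≈ 7509 × 4.066/100 ≈ 305.
Year 1989: gap = -1.9 × (10.57 - 5.84) = -8.987%, loss ≈ 7509 × 8.987/100 ≈ 675.
Year 1990: gap = -1.9 × (9.5 - 5.84) = -6.954%, loss ≈ 7509 × 6.954/100 ≈ 522.
Year 1991: gap = -1.9 × (10.27 - 5.84) = -8.417%, loss ≈ 7509 × 8.417/100 ≈ 632.
Year 1992: gap = -1.9 × (9.79 - 5.84) = -7.505%, loss ≈ 7509 × 7.505/100 ≈ 564.
Total lost output = 305 + 675 + 522 + 632 + 564 = 2698 billion.

$2,698 billion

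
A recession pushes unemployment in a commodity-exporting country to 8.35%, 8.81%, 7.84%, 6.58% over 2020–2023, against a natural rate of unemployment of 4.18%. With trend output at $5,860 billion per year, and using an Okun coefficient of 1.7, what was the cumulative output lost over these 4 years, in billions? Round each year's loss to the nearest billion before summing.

Year 2020: gap = -1.7 × (8.35 - 4.18) = -7.089%, loss ≈ 5860 × 7.089/100 ≈ 415.
Year 2021: gap = -1.7 × (8.81 - 4.18) = -7.871%, loss ≈ 5860 × 7.871/100 ≈ 461.
Year 2022: gap = -1.7 × (7.84 - 4.18) = -6.222%, loss ≈ 5860 × 6.222/100 ≈ 365.
Year 2023: gap = -1.7 × (6.58 - 4.18) = -4.08%, loss ≈ 5860 × 4.08/100 ≈ 239.
Total lost output = 415 + 461 + 365 + 239 = 1480 billion.

$1,480 billion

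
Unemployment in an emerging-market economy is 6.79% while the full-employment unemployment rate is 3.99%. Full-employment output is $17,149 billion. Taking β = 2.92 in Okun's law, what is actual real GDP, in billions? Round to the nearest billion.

$15,747 billion

Unemployment gap = 6.79 - 3.99 = 2.8 points, so the output gap is -2.92 × 2.8 = -8.176%.
Actual GDP = 17149 × (1 - 8.176/100) = 17149 × 0.91824 ≈ 15747 billion.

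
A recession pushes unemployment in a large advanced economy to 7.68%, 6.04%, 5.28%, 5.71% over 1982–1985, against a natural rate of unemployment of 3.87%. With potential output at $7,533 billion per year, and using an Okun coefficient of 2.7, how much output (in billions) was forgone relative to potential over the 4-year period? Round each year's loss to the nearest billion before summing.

Year 1982: gap = -2.7 × (7.68 - 3.87) = -10.287%, loss ≈ 7533 × 10.287/100 ≈ 775.
Year 1983: gap = -2.7 × (6.04 - 3.87) = -5.859%, loss ≈ 7533 × 5.859/100 ≈ 441.
Year 1984: gap = -2.7 × (5.28 - 3.87) = -3.807%, loss ≈ 7533 × 3.807/100 ≈ 287.
Year 1985: gap = -2.7 × (5.71 - 3.87) = -4.968%, loss ≈ 7533 × 4.968/100 ≈ 374.
Total lost output = 775 + 441 + 287 + 374 = 1877 billion.

$1,877 billion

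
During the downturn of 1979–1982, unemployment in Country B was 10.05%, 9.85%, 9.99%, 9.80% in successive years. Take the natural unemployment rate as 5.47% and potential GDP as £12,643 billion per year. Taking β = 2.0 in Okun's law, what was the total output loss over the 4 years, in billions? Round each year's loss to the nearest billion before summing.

£4,504 billion

Year 1979: gap = -2.0 × (10.05 - 5.47) = -9.16%, loss ≈ 12643 × 9.16/100 ≈ 1158.
Year 1980: gap = -2.0 × (9.85 - 5.47) = -8.76%, loss ≈ 12643 × 8.76/100 ≈ 1108.
Year 1981: gap = -2.0 × (9.99 - 5.47) = -9.04%, loss ≈ 12643 × 9.04/100 ≈ 1143.
Year 1982: gap = -2.0 × (9.8 - 5.47) = -8.66%, loss ≈ 12643 × 8.66/100 ≈ 1095.
Total lost output = 1158 + 1108 + 1143 + 1095 = 4504 billion.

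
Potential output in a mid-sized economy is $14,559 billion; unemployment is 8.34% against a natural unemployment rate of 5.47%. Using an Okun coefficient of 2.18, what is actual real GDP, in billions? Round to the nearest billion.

Unemployment gap = 8.34 - 5.47 = 2.87 points, so the output gap is -2.18 × 2.87 = -6.2566%.
Actual GDP = 14559 × (1 - 6.2566/100) = 14559 × 0.937434 ≈ 13648 billion.

$13,648 billion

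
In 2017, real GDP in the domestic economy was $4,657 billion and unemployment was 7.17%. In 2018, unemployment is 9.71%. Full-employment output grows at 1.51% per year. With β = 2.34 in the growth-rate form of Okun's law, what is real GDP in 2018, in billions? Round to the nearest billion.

$4,451 billion

Δu = 9.71 - 7.17 = 2.54 points.
Okun's law (growth form): g_Y = g_Y* - β × Δu = 1.51 - 2.34 × (2.54) = 1.51 - 5.9436 = -4.4336%.
Real GDP in the next year = 4657 × (1 - 4.4336/100) = 4657 × 0.955664 ≈ 4451 billion.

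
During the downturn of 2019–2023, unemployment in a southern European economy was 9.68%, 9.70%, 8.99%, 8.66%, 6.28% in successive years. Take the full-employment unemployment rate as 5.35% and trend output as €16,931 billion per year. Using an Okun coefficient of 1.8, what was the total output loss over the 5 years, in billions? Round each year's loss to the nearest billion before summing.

Year 2019: gap = -1.8 × (9.68 - 5.35) = -7.794%, loss ≈ 16931 × 7.794/100 ≈ 1320.
Year 2020: gap = -1.8 × (9.7 - 5.35) = -7.83%, loss ≈ 16931 × 7.83/100 ≈ 1326.
Year 2021: gap = -1.8 × (8.99 - 5.35) = -6.552%, loss ≈ 16931 × 6.552/100 ≈ 1109.
Year 2022: gap = -1.8 × (8.66 - 5.35) = -5.958%, loss ≈ 16931 × 5.958/100 ≈ 1009.
Year 2023: gap = -1.8 × (6.28 - 5.35) = -1.674%, loss ≈ 16931 × 1.674/100 ≈ 283.
Total lost output = 1320 + 1326 + 1109 + 1009 + 283 = 5047 billion.

€5,047 billion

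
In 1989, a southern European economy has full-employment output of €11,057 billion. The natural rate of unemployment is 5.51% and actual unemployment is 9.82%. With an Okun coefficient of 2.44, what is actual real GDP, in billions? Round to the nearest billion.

€9,894 billion

Unemployment gap = 9.82 - 5.51 = 4.31 points, so the output gap is -2.44 × 4.31 = -10.5164%.
Actual GDP = 11057 × (1 - 10.5164/100) = 11057 × 0.894836 ≈ 9894 billion.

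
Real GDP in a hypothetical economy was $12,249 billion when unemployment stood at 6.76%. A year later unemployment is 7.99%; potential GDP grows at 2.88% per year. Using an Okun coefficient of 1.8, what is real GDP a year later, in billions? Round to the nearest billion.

Δu = 7.99 - 6.76 = 1.23 points.
Okun's law (growth form): g_Y = g_Y* - β × Δu = 2.88 - 1.8 × (1.23) = 2.88 - 2.214 = 0.666%.
Real GDP in the next year = 12249 × (1 + 0.666/100) = 12249 × 1.00666 ≈ 12331 billion.

$12,331 billion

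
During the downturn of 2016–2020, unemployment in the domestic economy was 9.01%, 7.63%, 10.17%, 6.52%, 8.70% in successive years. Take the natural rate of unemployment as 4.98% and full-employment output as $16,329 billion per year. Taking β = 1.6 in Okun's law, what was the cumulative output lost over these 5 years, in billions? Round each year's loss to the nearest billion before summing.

Year 2016: gap = -1.6 × (9.01 - 4.98) = -6.448%, loss ≈ 16329 × 6.448/100 ≈ 1053.
Year 2017: gap = -1.6 × (7.63 - 4.98) = -4.24%, loss ≈ 16329 × 4.24/100 ≈ 692.
Year 2018: gap = -1.6 × (10.17 - 4.98) = -8.304%, loss ≈ 16329 × 8.304/100 ≈ 1356.
Year 2019: gap = -1.6 × (6.52 - 4.98) = -2.464%, loss ≈ 16329 × 2.464/100 ≈ 402.
Year 2020: gap = -1.6 × (8.7 - 4.98) = -5.952%, loss ≈ 16329 × 5.952/100 ≈ 972.
Total lost output = 1053 + 692 + 1356 + 402 + 972 = 4475 billion.

$4,475 billion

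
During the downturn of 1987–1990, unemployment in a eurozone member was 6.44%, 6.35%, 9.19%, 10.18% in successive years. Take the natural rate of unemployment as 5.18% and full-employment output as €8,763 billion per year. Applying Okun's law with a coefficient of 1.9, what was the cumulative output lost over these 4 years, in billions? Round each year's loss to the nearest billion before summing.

Year 1987: gap = -1.9 × (6.44 - 5.18) = -2.394%, loss ≈ 8763 × 2.394/100 ≈ 210.
Year 1988: gap = -1.9 × (6.35 - 5.18) = -2.223%, loss ≈ 8763 × 2.223/100 ≈ 195.
Year 1989: gap = -1.9 × (9.19 - 5.18) = -7.619%, loss ≈ 8763 × 7.619/100 ≈ 668.
Year 1990: gap = -1.9 × (10.18 - 5.18) = -9.5%, loss ≈ 8763 × 9.5/100 ≈ 832.
Total lost output = 210 + 195 + 668 + 832 = 1905 billion.

€1,905 billion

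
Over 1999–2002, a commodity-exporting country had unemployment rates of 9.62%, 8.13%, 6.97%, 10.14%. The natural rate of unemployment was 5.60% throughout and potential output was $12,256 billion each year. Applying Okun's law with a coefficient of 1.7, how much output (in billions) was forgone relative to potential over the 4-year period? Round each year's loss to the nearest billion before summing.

Year 1999: gap = -1.7 × (9.62 - 5.6) = -6.834%, loss ≈ 12256 × 6.834/100 ≈ 838.
Year 2000: gap = -1.7 × (8.13 - 5.6) = -4.301%, loss ≈ 12256 × 4.301/100 ≈ 527.
Year 2001: gap = -1.7 × (6.97 - 5.6) = -2.329%, loss ≈ 12256 × 2.329/100 ≈ 285.
Year 2002: gap = -1.7 × (10.14 - 5.6) = -7.718%, loss ≈ 12256 × 7.718/100 ≈ 946.
Total lost output = 838 + 527 + 285 + 946 = 2596 billion.

$2,596 billion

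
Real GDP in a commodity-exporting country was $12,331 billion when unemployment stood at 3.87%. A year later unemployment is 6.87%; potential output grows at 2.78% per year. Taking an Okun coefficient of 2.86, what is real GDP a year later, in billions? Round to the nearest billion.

Δu = 6.87 - 3.87 = 3 points.
Okun's law (growth form): g_Y = g_Y* - β × Δu = 2.78 - 2.86 × (3.00) = 2.78 - 8.58 = -5.8%.
Real GDP in the next year = 12331 × (1 - 5.8/100) = 12331 × 0.942 ≈ 11616 billion.

$11,616 billion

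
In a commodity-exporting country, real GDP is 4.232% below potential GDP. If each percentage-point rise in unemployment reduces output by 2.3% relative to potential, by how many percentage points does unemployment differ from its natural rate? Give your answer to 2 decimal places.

1.84 percentage points

Okun's law: output gap = -β × (u - u*), so u - u* = -(output gap)/β.
u - u* = -(-4.232)/2.3 = 1.84 percentage points.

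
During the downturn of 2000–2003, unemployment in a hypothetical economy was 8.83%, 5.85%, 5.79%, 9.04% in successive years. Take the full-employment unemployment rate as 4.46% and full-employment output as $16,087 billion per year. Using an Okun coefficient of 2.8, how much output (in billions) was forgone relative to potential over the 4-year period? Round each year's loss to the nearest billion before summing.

Year 2000: gap = -2.8 × (8.83 - 4.46) = -12.236%, loss ≈ 16087 × 12.236/100 ≈ 1968.
Year 2001: gap = -2.8 × (5.85 - 4.46) = -3.892%, loss ≈ 16087 × 3.892/100 ≈ 626.
Year 2002: gap = -2.8 × (5.79 - 4.46) = -3.724%, loss ≈ 16087 × 3.724/100 ≈ 599.
Year 2003: gap = -2.8 × (9.04 - 4.46) = -12.824%, loss ≈ 16087 × 12.824/100 ≈ 2063.
Total lost output = 1968 + 626 + 599 + 2063 = 5256 billion.

$5,256 billion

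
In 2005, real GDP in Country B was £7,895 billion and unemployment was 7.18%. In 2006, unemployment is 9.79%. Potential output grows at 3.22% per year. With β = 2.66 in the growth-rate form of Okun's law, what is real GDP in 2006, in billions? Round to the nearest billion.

£7,601 billion

Δu = 9.79 - 7.18 = 2.61 points.
Okun's law (growth form): g_Y = g_Y* - β × Δu = 3.22 - 2.66 × (2.61) = 3.22 - 6.9426 = -3.7226%.
Real GDP in the next year = 7895 × (1 - 3.7226/100) = 7895 × 0.962774 ≈ 7601 billion.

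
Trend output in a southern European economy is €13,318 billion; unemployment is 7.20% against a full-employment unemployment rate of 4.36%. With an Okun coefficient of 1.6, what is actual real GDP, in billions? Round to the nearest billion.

€12,713 billion

Unemployment gap = 7.2 - 4.36 = 2.84 points, so the output gap is -1.6 × 2.84 = -4.544%.
Actual GDP = 13318 × (1 - 4.544/100) = 13318 × 0.95456 ≈ 12713 billion.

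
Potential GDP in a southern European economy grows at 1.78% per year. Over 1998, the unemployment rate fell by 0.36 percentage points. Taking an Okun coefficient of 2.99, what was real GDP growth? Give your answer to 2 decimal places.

Growth-rate Okun's law: g_Y = g_Y* - β × Δu.
g_Y = 1.78 - 2.99 × (-0.36) = 1.78 + 1.0764 = 2.8564%, i.e. 2.86% to 2 d.p.

2.86%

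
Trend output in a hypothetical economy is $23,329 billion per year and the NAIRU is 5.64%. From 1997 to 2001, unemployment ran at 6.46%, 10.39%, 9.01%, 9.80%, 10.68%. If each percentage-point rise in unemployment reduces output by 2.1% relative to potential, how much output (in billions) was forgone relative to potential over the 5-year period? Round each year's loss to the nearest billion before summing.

Year 1997: gap = -2.1 × (6.46 - 5.64) = -1.722%, loss ≈ 23329 × 1.722/100 ≈ 402.
Year 1998: gap = -2.1 × (10.39 - 5.64) = -9.975%, loss ≈ 23329 × 9.975/100 ≈ 2327.
Year 1999: gap = -2.1 × (9.01 - 5.64) = -7.077%, loss ≈ 23329 × 7.077/100 ≈ 1651.
Year 2000: gap = -2.1 × (9.8 - 5.64) = -8.736%, loss ≈ 23329 × 8.736/100 ≈ 2038.
Year 2001: gap = -2.1 × (10.68 - 5.64) = -10.584%, loss ≈ 23329 × 10.584/100 ≈ 2469.
Total lost output = 402 + 2327 + 1651 + 2038 + 2469 = 8887 billion.

$8,887 billion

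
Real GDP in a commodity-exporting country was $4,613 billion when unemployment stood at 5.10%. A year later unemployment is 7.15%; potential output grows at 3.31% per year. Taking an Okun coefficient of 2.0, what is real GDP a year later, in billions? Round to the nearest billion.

$4,577 billion

Δu = 7.15 - 5.1 = 2.05 points.
Okun's law (growth form): g_Y = g_Y* - β × Δu = 3.31 - 2.0 × (2.05) = 3.31 - 4.1 = -0.79%.
Real GDP in the next year = 4613 × (1 - 0.79/100) = 4613 × 0.9921 ≈ 4577 billion.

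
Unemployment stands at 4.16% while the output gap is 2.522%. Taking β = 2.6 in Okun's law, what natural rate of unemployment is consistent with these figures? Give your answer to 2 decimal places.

5.13%

From Okun's law, u - u* = -(output gap)/β = -(2.522)/2.6 = -0.97 points.
So u* = 4.16 + 0.97 = 5.13%.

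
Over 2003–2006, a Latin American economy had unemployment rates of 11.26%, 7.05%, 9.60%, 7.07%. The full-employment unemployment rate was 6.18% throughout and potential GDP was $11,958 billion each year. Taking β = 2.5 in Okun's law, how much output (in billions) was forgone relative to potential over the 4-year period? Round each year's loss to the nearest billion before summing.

$3,067 billion

Year 2003: gap = -2.5 × (11.26 - 6.18) = -12.7%, loss ≈ 11958 × 12.7/100 ≈ 1519.
Year 2004: gap = -2.5 × (7.05 - 6.18) = -2.175%, loss ≈ 11958 × 2.175/100 ≈ 260.
Year 2005: gap = -2.5 × (9.6 - 6.18) = -8.55%, loss ≈ 11958 × 8.55/100 ≈ 1022.
Year 2006: gap = -2.5 × (7.07 - 6.18) = -2.225%, loss ≈ 11958 × 2.225/100 ≈ 266.
Total lost output = 1519 + 260 + 1022 + 266 = 3067 billion.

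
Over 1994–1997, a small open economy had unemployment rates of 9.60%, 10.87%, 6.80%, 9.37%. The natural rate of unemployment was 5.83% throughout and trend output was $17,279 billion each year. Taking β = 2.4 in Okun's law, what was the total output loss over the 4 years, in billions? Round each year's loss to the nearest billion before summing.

$5,523 billion

Year 1994: gap = -2.4 × (9.6 - 5.83) = -9.048%, loss ≈ 17279 × 9.048/100 ≈ 1563.
Year 1995: gap = -2.4 × (10.87 - 5.83) = -12.096%, loss ≈ 17279 × 12.096/100 ≈ 2090.
Year 1996: gap = -2.4 × (6.8 - 5.83) = -2.328%, loss ≈ 17279 × 2.328/100 ≈ 402.
Year 1997: gap = -2.4 × (9.37 - 5.83) = -8.496%, loss ≈ 17279 × 8.496/100 ≈ 1468.
Total lost output = 1563 + 2090 + 402 + 1468 = 5523 billion.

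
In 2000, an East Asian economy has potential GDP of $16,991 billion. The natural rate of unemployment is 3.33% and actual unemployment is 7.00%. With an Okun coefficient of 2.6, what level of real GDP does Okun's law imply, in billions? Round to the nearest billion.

$15,370 billion

Unemployment gap = 7 - 3.33 = 3.67 points, so the output gap is -2.6 × 3.67 = -9.542%.
Actual GDP = 16991 × (1 - 9.542/100) = 16991 × 0.90458 ≈ 15370 billion.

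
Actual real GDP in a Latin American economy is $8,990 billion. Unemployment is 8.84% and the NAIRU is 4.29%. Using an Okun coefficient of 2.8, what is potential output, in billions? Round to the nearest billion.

$10,303 billion

Unemployment gap = 8.84 - 4.29 = 4.55 points, so output gap = -2.8 × 4.55 = -12.74%.
Since Y = Y* × (1 + gap/100), Y* = 8990/0.8726 ≈ 10303 billion.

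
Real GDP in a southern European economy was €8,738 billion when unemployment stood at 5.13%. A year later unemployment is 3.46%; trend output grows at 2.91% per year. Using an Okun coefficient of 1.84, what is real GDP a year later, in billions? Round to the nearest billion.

€9,261 billion

Δu = 3.46 - 5.13 = -1.67 points.
Okun's law (growth form): g_Y = g_Y* - β × Δu = 2.91 - 1.84 × (-1.67) = 2.91 + 3.0728 = 5.9828%.
Real GDP in the next year = 8738 × (1 + 5.9828/100) = 8738 × 1.059828 ≈ 9261 billion.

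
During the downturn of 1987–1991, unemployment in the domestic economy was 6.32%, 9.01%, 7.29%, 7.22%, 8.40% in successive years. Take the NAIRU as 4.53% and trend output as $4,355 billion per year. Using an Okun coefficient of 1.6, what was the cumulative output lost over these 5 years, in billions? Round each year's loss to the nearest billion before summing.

Year 1987: gap = -1.6 × (6.32 - 4.53) = -2.864%, loss ≈ 4355 × 2.864/100 ≈ 125.
Year 1988: gap = -1.6 × (9.01 - 4.53) = -7.168%, loss ≈ 4355 × 7.168/100 ≈ 312.
Year 1989: gap = -1.6 × (7.29 - 4.53) = -4.416%, loss ≈ 4355 × 4.416/100 ≈ 192.
Year 1990: gap = -1.6 × (7.22 - 4.53) = -4.304%, loss ≈ 4355 × 4.304/100 ≈ 187.
Year 1991: gap = -1.6 × (8.4 - 4.53) = -6.192%, loss ≈ 4355 × 6.192/100 ≈ 270.
Total lost output = 125 + 312 + 192 + 187 + 270 = 1086 billion.

$1,086 billion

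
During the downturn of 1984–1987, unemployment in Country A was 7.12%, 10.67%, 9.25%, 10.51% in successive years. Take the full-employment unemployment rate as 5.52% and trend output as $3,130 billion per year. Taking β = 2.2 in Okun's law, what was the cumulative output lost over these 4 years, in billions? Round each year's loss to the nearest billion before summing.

Year 1984: gap = -2.2 × (7.12 - 5.52) = -3.52%, loss ≈ 3130 × 3.52/100 ≈ 110.
Year 1985: gap = -2.2 × (10.67 - 5.52) = -11.33%, loss ≈ 3130 × 11.33/100 ≈ 355.
Year 1986: gap = -2.2 × (9.25 - 5.52) = -8.206%, loss ≈ 3130 × 8.206/100 ≈ 257.
Year 1987: gap = -2.2 × (10.51 - 5.52) = -10.978%, loss ≈ 3130 × 10.978/100 ≈ 344.
Total lost output = 110 + 355 + 257 + 344 = 1066 billion.

$1,066 billion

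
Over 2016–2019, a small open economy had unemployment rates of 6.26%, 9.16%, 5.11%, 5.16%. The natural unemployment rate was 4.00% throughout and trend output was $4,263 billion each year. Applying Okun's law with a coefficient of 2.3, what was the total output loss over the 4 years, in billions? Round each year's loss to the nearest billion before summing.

$951 billion

Year 2016: gap = -2.3 × (6.26 - 4) = -5.198%, loss ≈ 4263 × 5.198/100 ≈ 222.
Year 2017: gap = -2.3 × (9.16 - 4) = -11.868%, loss ≈ 4263 × 11.868/100 ≈ 506.
Year 2018: gap = -2.3 × (5.11 - 4) = -2.553%, loss ≈ 4263 × 2.553/100 ≈ 109.
Year 2019: gap = -2.3 × (5.16 - 4) = -2.668%, loss ≈ 4263 × 2.668/100 ≈ 114.
Total lost output = 222 + 506 + 109 + 114 = 951 billion.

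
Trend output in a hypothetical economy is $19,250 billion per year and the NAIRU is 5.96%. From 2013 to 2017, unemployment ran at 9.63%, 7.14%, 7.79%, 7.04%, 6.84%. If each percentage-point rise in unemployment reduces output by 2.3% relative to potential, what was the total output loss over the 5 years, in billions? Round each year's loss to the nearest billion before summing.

$3,825 billion

Year 2013: gap = -2.3 × (9.63 - 5.96) = -8.441%, loss ≈ 19250 × 8.441/100 ≈ 1625.
Year 2014: gap = -2.3 × (7.14 - 5.96) = -2.714%, loss ≈ 19250 × 2.714/100 ≈ 522.
Year 2015: gap = -2.3 × (7.79 - 5.96) = -4.209%, loss ≈ 19250 × 4.209/100 ≈ 810.
Year 2016: gap = -2.3 × (7.04 - 5.96) = -2.484%, loss ≈ 19250 × 2.484/100 ≈ 478.
Year 2017: gap = -2.3 × (6.84 - 5.96) = -2.024%, loss ≈ 19250 × 2.024/100 ≈ 390.
Total lost output = 1625 + 522 + 810 + 478 + 390 = 3825 billion.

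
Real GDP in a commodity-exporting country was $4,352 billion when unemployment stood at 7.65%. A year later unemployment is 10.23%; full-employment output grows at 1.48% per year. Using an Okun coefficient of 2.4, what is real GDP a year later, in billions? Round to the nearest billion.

Δu = 10.23 - 7.65 = 2.58 points.
Okun's law (growth form): g_Y = g_Y* - β × Δu = 1.48 - 2.4 × (2.58) = 1.48 - 6.192 = -4.712%.
Real GDP in the next year = 4352 × (1 - 4.712/100) = 4352 × 0.95288 ≈ 4147 billion.

$4,147 billion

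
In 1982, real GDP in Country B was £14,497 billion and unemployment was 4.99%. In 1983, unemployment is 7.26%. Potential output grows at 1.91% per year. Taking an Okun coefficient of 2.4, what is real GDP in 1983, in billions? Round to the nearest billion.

£13,984 billion

Δu = 7.26 - 4.99 = 2.27 points.
Okun's law (growth form): g_Y = g_Y* - β × Δu = 1.91 - 2.4 × (2.27) = 1.91 - 5.448 = -3.538%.
Real GDP in the next year = 14497 × (1 - 3.538/100) = 14497 × 0.96462 ≈ 13984 billion.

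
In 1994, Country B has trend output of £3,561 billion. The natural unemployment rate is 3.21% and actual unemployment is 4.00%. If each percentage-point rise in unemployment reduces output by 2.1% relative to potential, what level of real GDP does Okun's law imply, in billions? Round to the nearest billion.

£3,502 billion

Unemployment gap = 4 - 3.21 = 0.79 points, so the output gap is -2.1 × 0.79 = -1.659%.
Actual GDP = 3561 × (1 - 1.659/100) = 3561 × 0.98341 ≈ 3502 billion.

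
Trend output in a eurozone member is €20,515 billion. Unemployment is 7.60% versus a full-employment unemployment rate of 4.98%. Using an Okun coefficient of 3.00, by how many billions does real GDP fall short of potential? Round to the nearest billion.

€1,612 billion

Output gap = -3.00 × (7.6 - 4.98) = -3 × 2.62 = -7.86%.
Actual GDP ≈ 20515 × 0.9214 ≈ 18903 billion, so the shortfall is 20515 - 18903 = 1612 billion.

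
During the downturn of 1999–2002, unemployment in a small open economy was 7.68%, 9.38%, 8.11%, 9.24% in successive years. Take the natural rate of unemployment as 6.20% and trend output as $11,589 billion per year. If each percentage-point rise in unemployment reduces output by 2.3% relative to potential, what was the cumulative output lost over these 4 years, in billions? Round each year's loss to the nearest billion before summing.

Year 1999: gap = -2.3 × (7.68 - 6.2) = -3.404%, loss ≈ 11589 × 3.404/100 ≈ 394.
Year 2000: gap = -2.3 × (9.38 - 6.2) = -7.314%, loss ≈ 11589 × 7.314/100 ≈ 848.
Year 2001: gap = -2.3 × (8.11 - 6.2) = -4.393%, loss ≈ 11589 × 4.393/100 ≈ 509.
Year 2002: gap = -2.3 × (9.24 - 6.2) = -6.992%, loss ≈ 11589 × 6.992/100 ≈ 810.
Total lost output = 394 + 848 + 509 + 810 = 2561 billion.

$2,561 billion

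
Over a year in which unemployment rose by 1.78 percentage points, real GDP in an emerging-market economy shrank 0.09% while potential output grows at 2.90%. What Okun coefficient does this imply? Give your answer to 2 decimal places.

β ≈ 1.68

Growth form: g_Y = g_Y* - β × Δu, so β = (g_Y* - g_Y)/Δu.
β = (2.9 + 0.09)/1.78 = 2.99/1.78 = 1.68.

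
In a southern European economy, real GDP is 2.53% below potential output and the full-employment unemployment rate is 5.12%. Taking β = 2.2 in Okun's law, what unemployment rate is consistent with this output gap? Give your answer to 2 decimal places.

From Okun's law, u - u* = -(output gap)/β = -(-2.53)/2.2 = 1.15 points.
So u = 5.12 + 1.15 = 6.27%.

6.27%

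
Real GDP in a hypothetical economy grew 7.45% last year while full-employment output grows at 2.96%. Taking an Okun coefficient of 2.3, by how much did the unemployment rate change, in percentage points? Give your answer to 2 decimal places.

-1.95 percentage points

Growth-rate Okun's law: g_Y = g_Y* - β × Δu, so Δu = (g_Y* - g_Y)/β.
Δu = (2.96 - 7.45)/2.3 = -4.49/2.3 = -1.95 percentage points.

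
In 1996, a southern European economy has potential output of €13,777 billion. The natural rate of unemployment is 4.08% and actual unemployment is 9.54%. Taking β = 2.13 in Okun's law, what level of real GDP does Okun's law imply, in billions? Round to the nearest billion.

Unemployment gap = 9.54 - 4.08 = 5.46 points, so the output gap is -2.13 × 5.46 = -11.6298%.
Actual GDP = 13777 × (1 - 11.6298/100) = 13777 × 0.883702 ≈ 12175 billion.

€12,175 billion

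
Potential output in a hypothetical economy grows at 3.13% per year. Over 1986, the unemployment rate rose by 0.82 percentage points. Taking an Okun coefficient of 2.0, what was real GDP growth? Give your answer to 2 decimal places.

Growth-rate Okun's law: g_Y = g_Y* - β × Δu.
g_Y = 3.13 - 2.0 × (0.82) = 3.13 - 1.64 = 1.49%, i.e. 1.49% to 2 d.p.

1.49%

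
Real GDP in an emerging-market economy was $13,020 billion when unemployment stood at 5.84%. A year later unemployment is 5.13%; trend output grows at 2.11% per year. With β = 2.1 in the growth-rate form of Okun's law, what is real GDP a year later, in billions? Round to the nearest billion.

$13,489 billion

Δu = 5.13 - 5.84 = -0.71 points.
Okun's law (growth form): g_Y = g_Y* - β × Δu = 2.11 - 2.1 × (-0.71) = 2.11 + 1.491 = 3.601%.
Real GDP in the next year = 13020 × (1 + 3.601/100) = 13020 × 1.03601 ≈ 13489 billion.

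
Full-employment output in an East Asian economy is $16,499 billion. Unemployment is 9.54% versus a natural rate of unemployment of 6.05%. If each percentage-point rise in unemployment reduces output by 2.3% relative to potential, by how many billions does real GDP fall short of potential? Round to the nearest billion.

$1,324 billion

Output gap = -2.3 × (9.54 - 6.05) = -2.3 × 3.49 = -8.027%.
Actual GDP ≈ 16499 × 0.91973 ≈ 15175 billion, so the shortfall is 16499 - 15175 = 1324 billion.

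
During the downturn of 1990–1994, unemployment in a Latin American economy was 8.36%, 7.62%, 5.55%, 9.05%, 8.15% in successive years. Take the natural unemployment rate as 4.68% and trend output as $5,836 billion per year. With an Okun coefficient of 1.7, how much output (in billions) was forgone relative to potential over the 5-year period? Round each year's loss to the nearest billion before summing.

$1,521 billion

Year 1990: gap = -1.7 × (8.36 - 4.68) = -6.256%, loss ≈ 5836 × 6.256/100 ≈ 365.
Year 1991: gap = -1.7 × (7.62 - 4.68) = -4.998%, loss ≈ 5836 × 4.998/100 ≈ 292.
Year 1992: gap = -1.7 × (5.55 - 4.68) = -1.479%, loss ≈ 5836 × 1.479/100 ≈ 86.
Year 1993: gap = -1.7 × (9.05 - 4.68) = -7.429%, loss ≈ 5836 × 7.429/100 ≈ 434.
Year 1994: gap = -1.7 × (8.15 - 4.68) = -5.899%, loss ≈ 5836 × 5.899/100 ≈ 344.
Total lost output = 365 + 292 + 86 + 434 + 344 = 1521 billion.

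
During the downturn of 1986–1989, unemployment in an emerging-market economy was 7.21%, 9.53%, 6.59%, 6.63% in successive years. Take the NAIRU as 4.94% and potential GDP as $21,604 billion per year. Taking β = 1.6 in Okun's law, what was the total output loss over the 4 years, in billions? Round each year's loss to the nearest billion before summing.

$3,526 billion

Year 1986: gap = -1.6 × (7.21 - 4.94) = -3.632%, loss ≈ 21604 × 3.632/100 ≈ 785.
Year 1987: gap = -1.6 × (9.53 - 4.94) = -7.344%, loss ≈ 21604 × 7.344/100 ≈ 1587.
Year 1988: gap = -1.6 × (6.59 - 4.94) = -2.64%, loss ≈ 21604 × 2.64/100 ≈ 570.
Year 1989: gap = -1.6 × (6.63 - 4.94) = -2.704%, loss ≈ 21604 × 2.704/100 ≈ 584.
Total lost output = 785 + 1587 + 570 + 584 = 3526 billion.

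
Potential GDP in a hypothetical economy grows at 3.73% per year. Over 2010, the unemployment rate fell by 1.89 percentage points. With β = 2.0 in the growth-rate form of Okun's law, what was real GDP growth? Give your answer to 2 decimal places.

Growth-rate Okun's law: g_Y = g_Y* - β × Δu.
g_Y = 3.73 - 2.0 × (-1.89) = 3.73 + 3.78 = 7.51%, i.e. 7.51% to 2 d.p.

7.51%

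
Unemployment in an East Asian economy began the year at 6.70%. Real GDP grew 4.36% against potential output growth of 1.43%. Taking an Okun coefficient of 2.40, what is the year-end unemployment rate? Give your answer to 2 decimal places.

5.48%

Growth-rate Okun's law: g_Y = g_Y* - β × Δu, so Δu = (g_Y* - g_Y)/β.
Δu = (1.43 - 4.36)/2.40 = -2.93/2.40 = -1.22 percentage points.
Year-end unemployment = 6.7 - 1.22 = 5.48%.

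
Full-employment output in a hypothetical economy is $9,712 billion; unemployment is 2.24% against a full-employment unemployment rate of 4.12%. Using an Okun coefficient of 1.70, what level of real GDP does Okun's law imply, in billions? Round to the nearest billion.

Unemployment gap = 2.24 - 4.12 = -1.88 points, so the output gap is -1.7 × (-1.88) = 3.196%.
Actual GDP = 9712 × (1 + 3.196/100) = 9712 × 1.03196 ≈ 10022 billion.

$10,022 billion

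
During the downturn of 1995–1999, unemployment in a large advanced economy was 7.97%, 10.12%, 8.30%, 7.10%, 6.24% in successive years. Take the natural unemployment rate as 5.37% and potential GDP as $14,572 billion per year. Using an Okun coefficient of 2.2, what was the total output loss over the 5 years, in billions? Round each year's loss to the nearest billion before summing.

$4,130 billion

Year 1995: gap = -2.2 × (7.97 - 5.37) = -5.72%, loss ≈ 14572 × 5.72/100 ≈ 834.
Year 1996: gap = -2.2 × (10.12 - 5.37) = -10.45%, loss ≈ 14572 × 10.45/100 ≈ 1523.
Year 1997: gap = -2.2 × (8.3 - 5.37) = -6.446%, loss ≈ 14572 × 6.446/100 ≈ 939.
Year 1998: gap = -2.2 × (7.1 - 5.37) = -3.806%, loss ≈ 14572 × 3.806/100 ≈ 555.
Year 1999: gap = -2.2 × (6.24 - 5.37) = -1.914%, loss ≈ 14572 × 1.914/100 ≈ 279.
Total lost output = 834 + 1523 + 939 + 555 + 279 = 4130 billion.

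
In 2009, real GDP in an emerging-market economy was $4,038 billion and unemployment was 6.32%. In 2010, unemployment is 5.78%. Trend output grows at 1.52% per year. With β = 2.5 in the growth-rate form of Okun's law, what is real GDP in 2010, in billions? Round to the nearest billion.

$4,154 billion

Δu = 5.78 - 6.32 = -0.54 points.
Okun's law (growth form): g_Y = g_Y* - β × Δu = 1.52 - 2.5 × (-0.54) = 1.52 + 1.35 = 2.87%.
Real GDP in the next year = 4038 × (1 + 2.87/100) = 4038 × 1.0287 ≈ 4154 billion.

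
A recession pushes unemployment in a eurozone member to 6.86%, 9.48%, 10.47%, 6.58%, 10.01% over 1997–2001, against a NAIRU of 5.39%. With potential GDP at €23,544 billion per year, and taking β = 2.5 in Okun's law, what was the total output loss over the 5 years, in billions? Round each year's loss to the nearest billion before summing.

Year 1997: gap = -2.5 × (6.86 - 5.39) = -3.675%, loss ≈ 23544 × 3.675/100 ≈ 865.
Year 1998: gap = -2.5 × (9.48 - 5.39) = -10.225%, loss ≈ 23544 × 10.225/100 ≈ 2407.
Year 1999: gap = -2.5 × (10.47 - 5.39) = -12.7%, loss ≈ 23544 × 12.7/100 ≈ 2990.
Year 2000: gap = -2.5 × (6.58 - 5.39) = -2.975%, loss ≈ 23544 × 2.975/100 ≈ 700.
Year 2001: gap = -2.5 × (10.01 - 5.39) = -11.55%, loss ≈ 23544 × 11.55/100 ≈ 2719.
Total lost output = 865 + 2407 + 2990 + 700 + 2719 = 9681 billion.

€9,681 billion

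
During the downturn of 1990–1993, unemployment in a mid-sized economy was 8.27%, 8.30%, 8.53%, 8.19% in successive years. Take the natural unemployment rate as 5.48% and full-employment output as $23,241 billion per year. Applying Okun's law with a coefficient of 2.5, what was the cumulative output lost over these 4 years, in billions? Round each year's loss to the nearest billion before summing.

Year 1990: gap = -2.5 × (8.27 - 5.48) = -6.975%, loss ≈ 23241 × 6.975/100 ≈ 1621.
Year 1991: gap = -2.5 × (8.3 - 5.48) = -7.05%, loss ≈ 23241 × 7.05/100 ≈ 1638.
Year 1992: gap = -2.5 × (8.53 - 5.48) = -7.625%, loss ≈ 23241 × 7.625/100 ≈ 1772.
Year 1993: gap = -2.5 × (8.19 - 5.48) = -6.775%, loss ≈ 23241 × 6.775/100 ≈ 1575.
Total lost output = 1621 + 1638 + 1772 + 1575 = 6606 billion.

$6,606 billion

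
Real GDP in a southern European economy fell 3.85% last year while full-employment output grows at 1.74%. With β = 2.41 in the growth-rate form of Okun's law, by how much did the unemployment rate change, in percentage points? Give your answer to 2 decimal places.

2.32 percentage points

Growth-rate Okun's law: g_Y = g_Y* - β × Δu, so Δu = (g_Y* - g_Y)/β.
Δu = (1.74 + 3.85)/2.41 = 5.59/2.41 = 2.32 percentage points.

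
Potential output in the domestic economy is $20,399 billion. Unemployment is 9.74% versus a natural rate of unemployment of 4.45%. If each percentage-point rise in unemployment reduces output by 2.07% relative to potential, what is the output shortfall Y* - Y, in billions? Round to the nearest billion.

$2,234 billion

Output gap = -2.07 × (9.74 - 4.45) = -2.07 × 5.29 = -10.9503%.
Actual GDP ≈ 20399 × 0.890497 ≈ 18165 billion, so the shortfall is 20399 - 18165 = 2234 billion.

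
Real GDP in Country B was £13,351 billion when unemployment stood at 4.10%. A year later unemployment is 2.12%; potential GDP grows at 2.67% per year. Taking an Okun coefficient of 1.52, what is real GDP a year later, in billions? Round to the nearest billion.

Δu = 2.12 - 4.1 = -1.98 points.
Okun's law (growth form): g_Y = g_Y* - β × Δu = 2.67 - 1.52 × (-1.98) = 2.67 + 3.0096 = 5.6796%.
Real GDP in the next year = 13351 × (1 + 5.6796/100) = 13351 × 1.056796 ≈ 14109 billion.

£14,109 billion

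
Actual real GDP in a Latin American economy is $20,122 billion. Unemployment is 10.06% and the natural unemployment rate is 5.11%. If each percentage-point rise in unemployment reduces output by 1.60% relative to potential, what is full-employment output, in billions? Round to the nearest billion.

Unemployment gap = 10.06 - 5.11 = 4.95 points, so output gap = -1.6 × 4.95 = -7.92%.
Since Y = Y* × (1 + gap/100), Y* = 20122/0.9208 ≈ 21853 billion.

$21,853 billion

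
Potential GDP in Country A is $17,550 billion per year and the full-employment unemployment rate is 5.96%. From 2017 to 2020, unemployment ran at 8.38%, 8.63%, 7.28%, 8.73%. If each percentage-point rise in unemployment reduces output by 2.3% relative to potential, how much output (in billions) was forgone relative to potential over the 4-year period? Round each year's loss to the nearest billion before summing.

$3,706 billion

Year 2017: gap = -2.3 × (8.38 - 5.96) = -5.566%, loss ≈ 17550 × 5.566/100 ≈ 977.
Year 2018: gap = -2.3 × (8.63 - 5.96) = -6.141%, loss ≈ 17550 × 6.141/100 ≈ 1078.
Year 2019: gap = -2.3 × (7.28 - 5.96) = -3.036%, loss ≈ 17550 × 3.036/100 ≈ 533.
Year 2020: gap = -2.3 × (8.73 - 5.96) = -6.371%, loss ≈ 17550 × 6.371/100 ≈ 1118.
Total lost output = 977 + 1078 + 533 + 1118 = 3706 billion.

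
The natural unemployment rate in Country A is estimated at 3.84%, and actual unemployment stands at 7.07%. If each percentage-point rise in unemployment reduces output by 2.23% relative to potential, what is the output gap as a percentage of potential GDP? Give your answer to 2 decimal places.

The unemployment gap is 7.07 - 3.84 = 3.23 percentage points.
Okun's law gives an output gap of -2.23 × 3.23 = -7.2029%, i.e. 7.20% below potential.

-7.20%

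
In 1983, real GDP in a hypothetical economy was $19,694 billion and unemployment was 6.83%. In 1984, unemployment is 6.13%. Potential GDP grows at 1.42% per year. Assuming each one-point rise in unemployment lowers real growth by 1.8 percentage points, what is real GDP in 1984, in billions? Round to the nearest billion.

Δu = 6.13 - 6.83 = -0.7 points.
Okun's law (growth form): g_Y = g_Y* - β × Δu = 1.42 - 1.8 × (-0.70) = 1.42 + 1.26 = 2.68%.
Real GDP in the next year = 19694 × (1 + 2.68/100) = 19694 × 1.0268 ≈ 20222 billion.

$20,222 billion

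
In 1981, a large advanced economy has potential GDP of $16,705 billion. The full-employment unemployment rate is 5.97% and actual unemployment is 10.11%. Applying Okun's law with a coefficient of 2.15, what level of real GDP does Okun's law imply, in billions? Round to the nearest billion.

$15,218 billion

Unemployment gap = 10.11 - 5.97 = 4.14 points, so the output gap is -2.15 × 4.14 = -8.901%.
Actual GDP = 16705 × (1 - 8.901/100) = 16705 × 0.91099 ≈ 15218 billion.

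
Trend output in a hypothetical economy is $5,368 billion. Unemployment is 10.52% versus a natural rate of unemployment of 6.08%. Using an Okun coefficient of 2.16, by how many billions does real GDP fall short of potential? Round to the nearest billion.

$515 billion

Output gap = -2.16 × (10.52 - 6.08) = -2.16 × 4.44 = -9.5904%.
Actual GDP ≈ 5368 × 0.904096 ≈ 4853 billion, so the shortfall is 5368 - 4853 = 515 billion.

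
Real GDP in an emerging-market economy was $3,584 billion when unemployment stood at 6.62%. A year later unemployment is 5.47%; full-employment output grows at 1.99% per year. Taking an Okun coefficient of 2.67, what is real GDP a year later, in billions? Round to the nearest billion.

Δu = 5.47 - 6.62 = -1.15 points.
Okun's law (growth form): g_Y = g_Y* - β × Δu = 1.99 - 2.67 × (-1.15) = 1.99 + 3.0705 = 5.0605%.
Real GDP in the next year = 3584 × (1 + 5.0605/100) = 3584 × 1.050605 ≈ 3765 billion.

$3,765 billion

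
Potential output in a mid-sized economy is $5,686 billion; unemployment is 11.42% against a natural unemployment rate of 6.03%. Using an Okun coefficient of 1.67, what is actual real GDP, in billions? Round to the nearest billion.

$5,174 billion

Unemployment gap = 11.42 - 6.03 = 5.39 points, so the output gap is -1.67 × 5.39 = -9.0013%.
Actual GDP = 5686 × (1 - 9.0013/100) = 5686 × 0.909987 ≈ 5174 billion.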